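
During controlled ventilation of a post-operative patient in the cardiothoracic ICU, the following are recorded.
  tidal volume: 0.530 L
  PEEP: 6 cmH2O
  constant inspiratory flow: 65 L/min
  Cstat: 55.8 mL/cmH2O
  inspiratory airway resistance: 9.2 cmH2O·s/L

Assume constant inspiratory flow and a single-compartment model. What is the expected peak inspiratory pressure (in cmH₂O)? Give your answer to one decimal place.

Flow: 65 L/min ÷ 60 = 1.0833 L/s.
Equation of motion (constant flow): PIP = Vt/C + R·V̇ + PEEP.
PIP = 530/55.8 + 9.2×1.0833 + 6 = 9.498 + 9.966 + 6 = 25.464 cmH2O.

25.5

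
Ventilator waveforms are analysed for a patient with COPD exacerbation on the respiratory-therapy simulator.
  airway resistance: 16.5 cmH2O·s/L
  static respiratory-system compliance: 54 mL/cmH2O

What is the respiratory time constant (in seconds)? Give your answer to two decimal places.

0.89

τ = R × C = 16.5 × 54 mL/cmH2O = 16.5 × 0.054 L/cmH2O = 0.891 s.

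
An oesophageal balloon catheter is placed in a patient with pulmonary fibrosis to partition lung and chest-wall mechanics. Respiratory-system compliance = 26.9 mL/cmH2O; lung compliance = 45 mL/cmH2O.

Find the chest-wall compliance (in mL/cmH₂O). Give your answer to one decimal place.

66.9

1/Ccw = 1/Crs − 1/CL.
1/Ccw = 1/26.9 − 1/45 = 0.01495.
Ccw = 66.89 mL/cmH2O.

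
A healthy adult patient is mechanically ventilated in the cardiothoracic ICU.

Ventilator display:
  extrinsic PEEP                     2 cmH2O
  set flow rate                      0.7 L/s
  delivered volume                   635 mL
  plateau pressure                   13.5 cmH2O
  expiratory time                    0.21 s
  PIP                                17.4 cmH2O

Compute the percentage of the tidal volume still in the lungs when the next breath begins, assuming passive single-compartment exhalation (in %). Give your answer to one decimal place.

50.5

R = (PIP − Pplat)/V̇ = (17.4 − 13.5) / 0.7 = 3.9/0.7 = 5.571 cmH2O·s/L.
C = Vt/(Pplat − PEEP) = 635.0 / (13.5 − 2) = 635.0/11.5 = 55.217 mL/cmH2O.
τ = R × C = 5.571 × 0.05522 L/cmH2O = 0.3076 s.
Fraction remaining at end-expiration = e^(−Te/τ) = e^(−0.21/0.3076) = 0.5052 → 50.52%.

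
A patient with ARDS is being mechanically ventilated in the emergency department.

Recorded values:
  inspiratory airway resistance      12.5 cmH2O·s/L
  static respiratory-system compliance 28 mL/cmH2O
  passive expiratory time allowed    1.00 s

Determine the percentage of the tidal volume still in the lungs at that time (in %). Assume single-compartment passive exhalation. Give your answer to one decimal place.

τ = R × C = 12.5 × 28 mL/cmH2O = 12.5 × 0.028 L/cmH2O = 0.35 s.
Passive exhalation: V(t)/V₀ = e^(−t/τ) = e^(−1.00/0.35) = 0.05743.
Fraction remaining = 0.05743 → 5.743%.

5.7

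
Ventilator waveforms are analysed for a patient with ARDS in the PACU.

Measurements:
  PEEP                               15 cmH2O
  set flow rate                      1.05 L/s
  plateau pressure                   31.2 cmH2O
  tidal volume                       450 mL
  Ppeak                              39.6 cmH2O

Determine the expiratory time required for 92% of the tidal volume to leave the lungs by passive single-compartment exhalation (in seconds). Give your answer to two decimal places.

0.56

R = (PIP − Pplat)/V̇ = (39.6 − 31.2) / 1.05 = 8.4/1.05 = 8.0 cmH2O·s/L.
C = Vt/(Pplat − PEEP) = 450.0 / (31.2 − 15) = 450.0/16.2 = 27.778 mL/cmH2O.
τ = R × C = 8.0 × 0.02778 L/cmH2O = 0.2222 s.
t = −τ·ln(1 − 0.92) = −0.2222·ln(0.08) = 0.5612 s.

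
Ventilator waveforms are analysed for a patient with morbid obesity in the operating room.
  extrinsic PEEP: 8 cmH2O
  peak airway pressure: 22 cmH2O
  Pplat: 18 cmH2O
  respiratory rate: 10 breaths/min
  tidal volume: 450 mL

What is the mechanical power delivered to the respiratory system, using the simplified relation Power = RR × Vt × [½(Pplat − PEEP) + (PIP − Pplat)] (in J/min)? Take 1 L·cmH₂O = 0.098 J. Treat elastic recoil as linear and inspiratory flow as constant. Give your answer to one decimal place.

Per-breath work = Vt × [½(Pplat−PEEP) + (PIP−Pplat)] = 0.450 × [0.5×10.0 + 4.0] = 0.450 × 9.0 = 4.05 L·cmH2O.
Power = 10 × 4.05 = 40.5 L·cmH2O/min.
× 0.098 J/(L·cmH2O) → 3.969 J/min.

4.0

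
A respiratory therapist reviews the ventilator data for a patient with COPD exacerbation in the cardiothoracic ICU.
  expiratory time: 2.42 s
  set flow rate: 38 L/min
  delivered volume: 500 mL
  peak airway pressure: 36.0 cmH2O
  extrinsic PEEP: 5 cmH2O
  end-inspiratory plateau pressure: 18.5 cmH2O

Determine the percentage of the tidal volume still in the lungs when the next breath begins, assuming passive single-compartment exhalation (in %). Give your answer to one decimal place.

9.4

Flow: 38 L/min ÷ 60 = 0.6333 L/s.
R = (PIP − Pplat)/V̇ = (36.0 − 18.5) / 0.6333 = 17.5/0.6333 = 27.633 cmH2O·s/L.
C = Vt/(Pplat − PEEP) = 500.0 / (18.5 − 5) = 500.0/13.5 = 37.037 mL/cmH2O.
τ = R × C = 27.633 × 0.03704 L/cmH2O = 1.024 s.
Fraction remaining at end-expiration = e^(−Te/τ) = e^(−2.42/1.024) = 0.09411 → 9.411%.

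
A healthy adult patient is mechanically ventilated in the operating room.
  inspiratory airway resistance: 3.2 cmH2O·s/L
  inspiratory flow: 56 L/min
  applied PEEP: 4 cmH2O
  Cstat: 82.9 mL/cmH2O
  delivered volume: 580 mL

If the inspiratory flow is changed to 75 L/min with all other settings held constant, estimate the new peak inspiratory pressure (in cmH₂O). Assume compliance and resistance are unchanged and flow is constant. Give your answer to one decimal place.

Flow: 56 L/min ÷ 60 = 0.9333 L/s.
New flow: 75 L/min ÷ 60 = 1.25 L/s.
PIP = Vt/C + R·V̇ + PEEP (constant-flow equation of motion).
Only the resistive term changes: ΔPIP = R × ΔV̇ = 3.2 × (1.25 − 0.9333) = 3.2 × 0.3167 = 1.013 cmH2O.
Original PIP = 580/82.9 + 3.2×0.9333 + 4 = 13.983 cmH2O; new PIP = 13.983 + (1.013) = 14.996 cmH2O.

15.0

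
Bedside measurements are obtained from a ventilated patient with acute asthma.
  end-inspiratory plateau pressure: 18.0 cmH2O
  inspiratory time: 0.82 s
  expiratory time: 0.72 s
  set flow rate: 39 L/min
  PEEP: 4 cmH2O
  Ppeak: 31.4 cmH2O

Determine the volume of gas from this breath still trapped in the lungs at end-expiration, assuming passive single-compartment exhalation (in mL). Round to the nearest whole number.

Flow: 39 L/min ÷ 60 = 0.65 L/s.
Vt = flow × Ti = 0.65 L/s × 0.82 s × 1000 mL/L = 533.0 mL.
R = (PIP − Pplat)/V̇ = (31.4 − 18.0) / 0.65 = 13.4/0.65 = 20.615 cmH2O·s/L.
C = Vt/(Pplat − PEEP) = 533.0 / (18.0 − 4) = 533.0/14.0 = 38.071 mL/cmH2O.
τ = R × C = 20.615 × 0.03807 L/cmH2O = 0.7848 s.
Fraction remaining = e^(−Te/τ) = e^(−0.72/0.7848) = 0.3995.
Trapped volume = 533.0 × 0.3995 = 212.93 mL.

213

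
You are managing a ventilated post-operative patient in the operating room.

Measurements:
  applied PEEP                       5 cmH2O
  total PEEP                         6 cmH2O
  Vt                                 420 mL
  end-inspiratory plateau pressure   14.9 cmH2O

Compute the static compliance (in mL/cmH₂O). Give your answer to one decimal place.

47.2

End-expiratory occlusion gives total PEEP = 6 cmH2O (intrinsic PEEP = 6 − 5 = 1). Use total PEEP for the elastic gradient.
Cstat = Vt / (Pplat − PEEPtotal) = 420 / (14.9 − 6) = 420 / 8.9 = 47.191 mL/cmH2O.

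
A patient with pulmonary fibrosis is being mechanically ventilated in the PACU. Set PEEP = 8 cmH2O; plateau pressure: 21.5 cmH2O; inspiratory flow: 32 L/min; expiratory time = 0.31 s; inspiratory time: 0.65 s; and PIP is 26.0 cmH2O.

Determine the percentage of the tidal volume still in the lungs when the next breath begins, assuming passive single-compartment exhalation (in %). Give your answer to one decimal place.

23.9

Flow: 32 L/min ÷ 60 = 0.5333 L/s.
Vt = flow × Ti = 0.5333 L/s × 0.65 s × 1000 mL/L = 346.65 mL.
R = (PIP − Pplat)/V̇ = (26.0 − 21.5) / 0.5333 = 4.5/0.5333 = 8.438 cmH2O·s/L.
C = Vt/(Pplat − PEEP) = 346.65 / (21.5 − 8) = 346.65/13.5 = 25.678 mL/cmH2O.
τ = R × C = 8.438 × 0.02568 L/cmH2O = 0.2167 s.
Fraction remaining at end-expiration = e^(−Te/τ) = e^(−0.31/0.2167) = 0.2392 → 23.92%.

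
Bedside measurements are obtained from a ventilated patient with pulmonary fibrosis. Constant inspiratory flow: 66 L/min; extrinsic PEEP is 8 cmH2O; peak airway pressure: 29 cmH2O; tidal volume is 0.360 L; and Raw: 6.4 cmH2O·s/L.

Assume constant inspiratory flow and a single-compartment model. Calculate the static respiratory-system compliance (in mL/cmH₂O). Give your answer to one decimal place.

25.8

Flow: 66 L/min ÷ 60 = 1.1 L/s.
Equation of motion (constant flow): PIP = Vt/C + R·V̇ + PEEP.
Vt/C = PIP − R·V̇ − PEEP = 29 − 6.4×1.1 − 8 = 29 − 7.04 − 8 = 13.96 cmH2O.
C = Vt / 13.96 = 360 / 13.96 = 25.788 mL/cmH2O.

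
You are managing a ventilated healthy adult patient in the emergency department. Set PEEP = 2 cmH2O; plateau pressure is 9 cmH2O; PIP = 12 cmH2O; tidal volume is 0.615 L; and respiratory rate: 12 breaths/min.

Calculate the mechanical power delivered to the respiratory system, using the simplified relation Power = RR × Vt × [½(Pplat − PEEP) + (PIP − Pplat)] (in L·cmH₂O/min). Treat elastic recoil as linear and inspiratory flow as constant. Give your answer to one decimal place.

Per-breath work = Vt × [½(Pplat−PEEP) + (PIP−Pplat)] = 0.615 × [0.5×7.0 + 3.0] = 0.615 × 6.5 = 3.998 L·cmH2O.
Power = 12 × 3.998 = 47.976 L·cmH2O/min.

48.0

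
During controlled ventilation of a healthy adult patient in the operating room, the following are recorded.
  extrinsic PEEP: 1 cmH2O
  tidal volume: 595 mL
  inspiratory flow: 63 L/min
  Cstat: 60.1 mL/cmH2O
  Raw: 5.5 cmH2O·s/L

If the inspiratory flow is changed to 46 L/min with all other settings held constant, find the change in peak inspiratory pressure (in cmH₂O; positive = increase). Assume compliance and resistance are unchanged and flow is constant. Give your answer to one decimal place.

-1.6

Flow: 63 L/min ÷ 60 = 1.05 L/s.
New flow: 46 L/min ÷ 60 = 0.7667 L/s.
PIP = Vt/C + R·V̇ + PEEP (constant-flow equation of motion).
Only the resistive term changes: ΔPIP = R × ΔV̇ = 5.5 × (0.7667 − 1.05) = 5.5 × -0.2833 = -1.558 cmH2O.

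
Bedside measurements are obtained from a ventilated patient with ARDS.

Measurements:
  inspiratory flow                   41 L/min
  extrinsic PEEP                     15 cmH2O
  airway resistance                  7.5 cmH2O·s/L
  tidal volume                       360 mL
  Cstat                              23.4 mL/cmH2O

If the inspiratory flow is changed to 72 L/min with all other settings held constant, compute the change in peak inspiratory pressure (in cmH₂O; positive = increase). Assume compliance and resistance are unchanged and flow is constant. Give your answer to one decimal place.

3.9

Flow: 41 L/min ÷ 60 = 0.6833 L/s.
New flow: 72 L/min ÷ 60 = 1.2 L/s.
PIP = Vt/C + R·V̇ + PEEP (constant-flow equation of motion).
Only the resistive term changes: ΔPIP = R × ΔV̇ = 7.5 × (1.2 − 0.6833) = 7.5 × 0.5167 = 3.875 cmH2O.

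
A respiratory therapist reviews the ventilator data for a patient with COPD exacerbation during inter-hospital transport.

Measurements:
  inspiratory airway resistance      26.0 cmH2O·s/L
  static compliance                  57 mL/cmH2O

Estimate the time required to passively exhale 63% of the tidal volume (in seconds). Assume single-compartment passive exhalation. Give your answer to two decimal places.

1.47

τ = R × C = 26.0 × 57 mL/cmH2O = 26.0 × 0.057 L/cmH2O = 1.482 s.
Exhaled fraction f = 1 − e^(−t/τ) → t = −τ·ln(1 − f) = −1.482·ln(0.37) = 1.473 s.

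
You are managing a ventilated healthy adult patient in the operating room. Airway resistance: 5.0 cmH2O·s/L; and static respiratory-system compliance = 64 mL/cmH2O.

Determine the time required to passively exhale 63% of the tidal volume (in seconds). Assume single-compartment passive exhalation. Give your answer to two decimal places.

0.32

τ = R × C = 5.0 × 64 mL/cmH2O = 5.0 × 0.064 L/cmH2O = 0.32 s.
Exhaled fraction f = 1 − e^(−t/τ) → t = −τ·ln(1 − f) = −0.32·ln(0.37) = 0.3182 s.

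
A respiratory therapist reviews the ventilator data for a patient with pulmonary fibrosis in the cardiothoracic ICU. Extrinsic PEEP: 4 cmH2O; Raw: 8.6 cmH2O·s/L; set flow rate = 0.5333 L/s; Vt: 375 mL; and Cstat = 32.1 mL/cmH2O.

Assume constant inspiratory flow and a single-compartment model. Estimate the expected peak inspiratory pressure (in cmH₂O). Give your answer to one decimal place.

Equation of motion (constant flow): PIP = Vt/C + R·V̇ + PEEP.
PIP = 375/32.1 + 8.6×0.5333 + 4 = 11.682 + 4.586 + 4 = 20.268 cmH2O.

20.3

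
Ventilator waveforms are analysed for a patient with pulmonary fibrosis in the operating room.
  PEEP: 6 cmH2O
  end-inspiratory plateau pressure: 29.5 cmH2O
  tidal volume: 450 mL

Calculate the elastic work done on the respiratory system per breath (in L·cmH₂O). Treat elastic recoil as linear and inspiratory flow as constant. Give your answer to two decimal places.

5.29

Elastic work ≈ ½ × (Pplat − PEEP) × Vt = 0.5 × (29.5 − 6) × 0.450 L = 0.5 × 23.5 × 0.450 = 5.288 L·cmH2O.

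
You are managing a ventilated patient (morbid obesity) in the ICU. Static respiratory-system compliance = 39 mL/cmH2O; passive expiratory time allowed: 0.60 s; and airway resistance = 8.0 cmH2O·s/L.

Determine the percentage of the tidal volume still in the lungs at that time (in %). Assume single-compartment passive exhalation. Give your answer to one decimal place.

14.6

τ = R × C = 8.0 × 39 mL/cmH2O = 8.0 × 0.039 L/cmH2O = 0.312 s.
Passive exhalation: V(t)/V₀ = e^(−t/τ) = e^(−0.60/0.312) = 0.1462.
Fraction remaining = 0.1462 → 14.62%.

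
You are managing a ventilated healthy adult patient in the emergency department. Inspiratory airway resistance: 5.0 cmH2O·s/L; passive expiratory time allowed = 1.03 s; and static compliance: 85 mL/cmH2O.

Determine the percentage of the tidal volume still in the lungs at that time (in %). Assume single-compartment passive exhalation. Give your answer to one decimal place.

8.9

τ = R × C = 5.0 × 85 mL/cmH2O = 5.0 × 0.085 L/cmH2O = 0.425 s.
Passive exhalation: V(t)/V₀ = e^(−t/τ) = e^(−1.03/0.425) = 0.08861.
Fraction remaining = 0.08861 → 8.861%.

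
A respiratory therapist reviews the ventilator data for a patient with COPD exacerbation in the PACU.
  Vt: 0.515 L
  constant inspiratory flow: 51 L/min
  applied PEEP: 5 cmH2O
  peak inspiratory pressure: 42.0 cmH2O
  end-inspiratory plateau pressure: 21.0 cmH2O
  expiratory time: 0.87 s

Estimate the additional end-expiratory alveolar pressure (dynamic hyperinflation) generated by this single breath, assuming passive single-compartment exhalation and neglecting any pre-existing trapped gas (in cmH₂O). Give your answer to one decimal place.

5.4

Flow: 51 L/min ÷ 60 = 0.85 L/s.
R = (PIP − Pplat)/V̇ = (42.0 − 21.0) / 0.85 = 21.0/0.85 = 24.706 cmH2O·s/L.
C = Vt/(Pplat − PEEP) = 515.0 / (21.0 − 5) = 515.0/16.0 = 32.188 mL/cmH2O.
τ = R × C = 24.706 × 0.03219 L/cmH2O = 0.7953 s.
Fraction remaining = e^(−Te/τ) = e^(−0.87/0.7953) = 0.3349; trapped volume = 515.0 × 0.3349 = 172.47 mL.
Additional alveolar pressure from trapping ≈ V_trapped / C = 172.47 / 32.188 = 5.358 cmH2O.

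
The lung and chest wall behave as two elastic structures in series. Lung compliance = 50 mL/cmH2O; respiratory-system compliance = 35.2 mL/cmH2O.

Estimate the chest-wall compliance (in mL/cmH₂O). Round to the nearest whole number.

119

1/Ccw = 1/Crs − 1/CL.
1/Ccw = 1/35.2 − 1/50 = 0.008409.
Ccw = 118.92 mL/cmH2O.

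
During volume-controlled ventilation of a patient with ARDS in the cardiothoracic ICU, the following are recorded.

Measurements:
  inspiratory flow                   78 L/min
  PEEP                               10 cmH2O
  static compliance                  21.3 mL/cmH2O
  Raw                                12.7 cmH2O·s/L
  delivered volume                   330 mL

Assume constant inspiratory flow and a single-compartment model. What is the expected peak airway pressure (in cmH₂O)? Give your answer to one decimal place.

Flow: 78 L/min ÷ 60 = 1.3 L/s.
Equation of motion (constant flow): PIP = Vt/C + R·V̇ + PEEP.
PIP = 330/21.3 + 12.7×1.3 + 10 = 15.493 + 16.51 + 10 = 42.003 cmH2O.

42.0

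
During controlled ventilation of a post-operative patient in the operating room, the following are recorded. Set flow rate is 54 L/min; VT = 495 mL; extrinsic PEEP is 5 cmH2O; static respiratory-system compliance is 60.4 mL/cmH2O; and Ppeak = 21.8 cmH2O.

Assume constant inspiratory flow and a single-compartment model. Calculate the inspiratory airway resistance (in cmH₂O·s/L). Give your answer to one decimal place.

Flow: 54 L/min ÷ 60 = 0.9 L/s.
Equation of motion (constant flow): PIP = Vt/C + R·V̇ + PEEP.
R·V̇ = PIP − Vt/C − PEEP = 21.8 − 495/60.4 − 5 = 21.8 − 8.195 − 5 = 8.605 cmH2O.
R = 8.605 / 0.9 = 9.561 cmH2O·s/L.

9.6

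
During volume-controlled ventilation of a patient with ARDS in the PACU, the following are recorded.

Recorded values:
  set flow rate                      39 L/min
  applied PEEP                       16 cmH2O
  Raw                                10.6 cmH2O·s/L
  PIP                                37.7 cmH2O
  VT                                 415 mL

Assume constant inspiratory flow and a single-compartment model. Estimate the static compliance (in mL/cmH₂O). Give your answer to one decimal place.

Flow: 39 L/min ÷ 60 = 0.65 L/s.
Equation of motion (constant flow): PIP = Vt/C + R·V̇ + PEEP.
Vt/C = PIP − R·V̇ − PEEP = 37.7 − 10.6×0.65 − 16 = 37.7 − 6.89 − 16 = 14.81 cmH2O.
C = Vt / 14.81 = 415 / 14.81 = 28.022 mL/cmH2O.

28.0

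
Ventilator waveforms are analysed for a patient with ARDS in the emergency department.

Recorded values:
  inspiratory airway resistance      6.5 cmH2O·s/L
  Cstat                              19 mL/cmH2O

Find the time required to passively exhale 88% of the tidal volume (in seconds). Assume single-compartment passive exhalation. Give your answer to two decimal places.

0.26

τ = R × C = 6.5 × 19 mL/cmH2O = 6.5 × 0.019 L/cmH2O = 0.1235 s.
Exhaled fraction f = 1 − e^(−t/τ) → t = −τ·ln(1 − f) = −0.1235·ln(0.12) = 0.2619 s.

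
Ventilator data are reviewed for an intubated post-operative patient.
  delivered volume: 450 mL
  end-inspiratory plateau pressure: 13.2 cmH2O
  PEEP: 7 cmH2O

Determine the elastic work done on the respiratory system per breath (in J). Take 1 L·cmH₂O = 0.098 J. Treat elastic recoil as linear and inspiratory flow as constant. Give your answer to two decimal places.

Elastic work ≈ ½ × (Pplat − PEEP) × Vt = 0.5 × (13.2 − 7) × 0.450 L = 0.5 × 6.2 × 0.450 = 1.395 L·cmH2O.
× 0.098 J/(L·cmH2O) → 0.1367 J.

0.14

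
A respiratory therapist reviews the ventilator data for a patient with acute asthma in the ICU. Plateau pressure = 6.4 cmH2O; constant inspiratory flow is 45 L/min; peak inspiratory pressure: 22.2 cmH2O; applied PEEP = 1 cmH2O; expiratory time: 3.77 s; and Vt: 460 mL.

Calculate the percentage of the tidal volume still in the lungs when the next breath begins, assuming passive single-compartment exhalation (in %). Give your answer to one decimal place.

Flow: 45 L/min ÷ 60 = 0.75 L/s.
R = (PIP − Pplat)/V̇ = (22.2 − 6.4) / 0.75 = 15.8/0.75 = 21.067 cmH2O·s/L.
C = Vt/(Pplat − PEEP) = 460.0 / (6.4 − 1) = 460.0/5.4 = 85.185 mL/cmH2O.
τ = R × C = 21.067 × 0.08519 L/cmH2O = 1.795 s.
Fraction remaining at end-expiration = e^(−Te/τ) = e^(−3.77/1.795) = 0.1224 → 12.24%.

12.2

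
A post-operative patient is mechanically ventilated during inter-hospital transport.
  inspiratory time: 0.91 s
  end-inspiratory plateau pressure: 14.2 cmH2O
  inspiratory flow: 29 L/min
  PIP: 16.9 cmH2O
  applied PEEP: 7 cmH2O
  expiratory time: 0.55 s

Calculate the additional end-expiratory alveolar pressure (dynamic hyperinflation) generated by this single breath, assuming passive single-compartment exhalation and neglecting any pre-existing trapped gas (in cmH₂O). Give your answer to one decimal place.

Flow: 29 L/min ÷ 60 = 0.4833 L/s.
Vt = flow × Ti = 0.4833 L/s × 0.91 s × 1000 mL/L = 439.8 mL.
R = (PIP − Pplat)/V̇ = (16.9 − 14.2) / 0.4833 = 2.7/0.4833 = 5.587 cmH2O·s/L.
C = Vt/(Pplat − PEEP) = 439.8 / (14.2 − 7) = 439.8/7.2 = 61.083 mL/cmH2O.
τ = R × C = 5.587 × 0.06108 L/cmH2O = 0.3413 s.
Fraction remaining = e^(−Te/τ) = e^(−0.55/0.3413) = 0.1996; trapped volume = 439.8 × 0.1996 = 87.784 mL.
Additional alveolar pressure from trapping ≈ V_trapped / C = 87.784 / 61.083 = 1.437 cmH2O.

1.4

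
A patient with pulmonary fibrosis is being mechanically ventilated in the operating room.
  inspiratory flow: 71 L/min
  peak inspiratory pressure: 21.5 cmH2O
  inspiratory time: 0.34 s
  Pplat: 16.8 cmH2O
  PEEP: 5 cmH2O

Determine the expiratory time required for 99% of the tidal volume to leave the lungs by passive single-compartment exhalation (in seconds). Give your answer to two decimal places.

Flow: 71 L/min ÷ 60 = 1.1833 L/s.
Vt = flow × Ti = 1.1833 L/s × 0.34 s × 1000 mL/L = 402.32 mL.
R = (PIP − Pplat)/V̇ = (21.5 − 16.8) / 1.1833 = 4.7/1.1833 = 3.972 cmH2O·s/L.
C = Vt/(Pplat − PEEP) = 402.32 / (16.8 − 5) = 402.32/11.8 = 34.095 mL/cmH2O.
τ = R × C = 3.972 × 0.0341 L/cmH2O = 0.1354 s.
t = −τ·ln(1 − 0.99) = −0.1354·ln(0.01) = 0.6235 s.

0.62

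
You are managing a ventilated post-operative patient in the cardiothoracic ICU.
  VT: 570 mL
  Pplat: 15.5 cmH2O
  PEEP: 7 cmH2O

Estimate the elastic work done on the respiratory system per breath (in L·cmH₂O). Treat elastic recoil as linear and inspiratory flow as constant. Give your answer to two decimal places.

Elastic work ≈ ½ × (Pplat − PEEP) × Vt = 0.5 × (15.5 − 7) × 0.570 L = 0.5 × 8.5 × 0.570 = 2.423 L·cmH2O.

2.42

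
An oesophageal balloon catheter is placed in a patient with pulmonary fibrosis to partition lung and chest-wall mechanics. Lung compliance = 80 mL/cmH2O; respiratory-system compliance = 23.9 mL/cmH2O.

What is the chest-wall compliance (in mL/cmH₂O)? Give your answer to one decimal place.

1/Ccw = 1/Crs − 1/CL.
1/Ccw = 1/23.9 − 1/80 = 0.02934.
Ccw = 34.083 mL/cmH2O.

34.1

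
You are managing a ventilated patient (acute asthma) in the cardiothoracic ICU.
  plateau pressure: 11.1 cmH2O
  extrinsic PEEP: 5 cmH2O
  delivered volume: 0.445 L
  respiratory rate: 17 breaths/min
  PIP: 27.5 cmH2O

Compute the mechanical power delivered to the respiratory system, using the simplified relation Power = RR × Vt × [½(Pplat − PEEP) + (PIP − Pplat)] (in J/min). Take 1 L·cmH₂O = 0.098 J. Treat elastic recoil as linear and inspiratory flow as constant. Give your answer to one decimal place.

Per-breath work = Vt × [½(Pplat−PEEP) + (PIP−Pplat)] = 0.445 × [0.5×6.1 + 16.4] = 0.445 × 19.45 = 8.655 L·cmH2O.
Power = 17 × 8.655 = 147.14 L·cmH2O/min.
× 0.098 J/(L·cmH2O) → 14.42 J/min.

14.4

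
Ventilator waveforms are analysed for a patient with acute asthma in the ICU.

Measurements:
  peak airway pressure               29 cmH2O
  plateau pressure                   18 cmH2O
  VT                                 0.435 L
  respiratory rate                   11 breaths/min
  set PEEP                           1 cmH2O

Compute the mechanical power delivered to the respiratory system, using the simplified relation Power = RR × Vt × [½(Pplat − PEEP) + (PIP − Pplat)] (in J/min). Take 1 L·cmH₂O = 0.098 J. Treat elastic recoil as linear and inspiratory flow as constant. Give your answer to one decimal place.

Per-breath work = Vt × [½(Pplat−PEEP) + (PIP−Pplat)] = 0.435 × [0.5×17.0 + 11.0] = 0.435 × 19.5 = 8.483 L·cmH2O.
Power = 11 × 8.483 = 93.313 L·cmH2O/min.
× 0.098 J/(L·cmH2O) → 9.145 J/min.

9.1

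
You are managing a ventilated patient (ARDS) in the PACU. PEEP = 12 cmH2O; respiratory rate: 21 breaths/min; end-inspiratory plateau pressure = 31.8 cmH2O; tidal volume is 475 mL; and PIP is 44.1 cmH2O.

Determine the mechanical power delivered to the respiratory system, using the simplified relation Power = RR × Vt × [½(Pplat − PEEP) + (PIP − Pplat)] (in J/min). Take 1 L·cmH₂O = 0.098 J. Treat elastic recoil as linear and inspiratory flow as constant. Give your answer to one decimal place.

Per-breath work = Vt × [½(Pplat−PEEP) + (PIP−Pplat)] = 0.475 × [0.5×19.8 + 12.3] = 0.475 × 22.2 = 10.545 L·cmH2O.
Power = 21 × 10.545 = 221.45 L·cmH2O/min.
× 0.098 J/(L·cmH2O) → 21.702 J/min.

21.7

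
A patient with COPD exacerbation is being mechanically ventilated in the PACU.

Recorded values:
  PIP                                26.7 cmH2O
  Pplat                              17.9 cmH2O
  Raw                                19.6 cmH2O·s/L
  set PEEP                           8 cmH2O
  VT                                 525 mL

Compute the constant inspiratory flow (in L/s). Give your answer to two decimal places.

0.45

flow = (PIP − Pplat) / Raw = 8.8 / 19.6 = 0.449 L/s.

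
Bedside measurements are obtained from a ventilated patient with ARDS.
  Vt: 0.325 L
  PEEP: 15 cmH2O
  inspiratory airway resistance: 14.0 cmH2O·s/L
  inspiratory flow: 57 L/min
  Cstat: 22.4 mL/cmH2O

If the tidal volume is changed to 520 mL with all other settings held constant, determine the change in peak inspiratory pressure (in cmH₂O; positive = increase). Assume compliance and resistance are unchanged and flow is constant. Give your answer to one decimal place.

8.7

PIP = Vt/C + R·V̇ + PEEP (constant-flow equation of motion).
Only the elastic term changes: ΔPIP = ΔVt / C = (520 − 325) / 22.4 = 8.705 cmH2O.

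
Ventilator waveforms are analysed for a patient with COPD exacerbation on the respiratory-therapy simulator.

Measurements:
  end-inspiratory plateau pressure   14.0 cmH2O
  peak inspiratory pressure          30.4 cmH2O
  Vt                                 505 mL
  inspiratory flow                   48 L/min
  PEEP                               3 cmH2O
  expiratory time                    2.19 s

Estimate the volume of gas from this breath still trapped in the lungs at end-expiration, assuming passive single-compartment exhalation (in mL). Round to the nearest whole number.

Flow: 48 L/min ÷ 60 = 0.8 L/s.
R = (PIP − Pplat)/V̇ = (30.4 − 14.0) / 0.8 = 16.4/0.8 = 20.5 cmH2O·s/L.
C = Vt/(Pplat − PEEP) = 505.0 / (14.0 − 3) = 505.0/11.0 = 45.909 mL/cmH2O.
τ = R × C = 20.5 × 0.04591 L/cmH2O = 0.9412 s.
Fraction remaining = e^(−Te/τ) = e^(−2.19/0.9412) = 0.09761.
Trapped volume = 505.0 × 0.09761 = 49.293 mL.

49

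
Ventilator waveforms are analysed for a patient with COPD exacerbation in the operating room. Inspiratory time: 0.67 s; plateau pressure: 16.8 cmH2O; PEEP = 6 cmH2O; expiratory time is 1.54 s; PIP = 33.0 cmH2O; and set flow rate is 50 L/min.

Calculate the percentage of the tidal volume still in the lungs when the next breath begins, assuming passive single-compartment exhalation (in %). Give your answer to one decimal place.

Flow: 50 L/min ÷ 60 = 0.8333 L/s.
Vt = flow × Ti = 0.8333 L/s × 0.67 s × 1000 mL/L = 558.31 mL.
R = (PIP − Pplat)/V̇ = (33.0 − 16.8) / 0.8333 = 16.2/0.8333 = 19.441 cmH2O·s/L.
C = Vt/(Pplat − PEEP) = 558.31 / (16.8 − 6) = 558.31/10.8 = 51.695 mL/cmH2O.
τ = R × C = 19.441 × 0.0517 L/cmH2O = 1.005 s.
Fraction remaining at end-expiration = e^(−Te/τ) = e^(−1.54/1.005) = 0.216 → 21.6%.

21.6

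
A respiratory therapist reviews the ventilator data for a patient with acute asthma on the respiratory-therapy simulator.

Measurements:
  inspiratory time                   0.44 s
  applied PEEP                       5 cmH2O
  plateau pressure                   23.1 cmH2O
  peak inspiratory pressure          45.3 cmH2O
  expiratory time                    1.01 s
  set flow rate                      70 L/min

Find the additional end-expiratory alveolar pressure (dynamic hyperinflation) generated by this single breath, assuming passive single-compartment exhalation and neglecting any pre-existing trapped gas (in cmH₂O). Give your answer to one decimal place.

2.8

Flow: 70 L/min ÷ 60 = 1.1667 L/s.
Vt = flow × Ti = 1.1667 L/s × 0.44 s × 1000 mL/L = 513.35 mL.
R = (PIP − Pplat)/V̇ = (45.3 − 23.1) / 1.1667 = 22.2/1.1667 = 19.028 cmH2O·s/L.
C = Vt/(Pplat − PEEP) = 513.35 / (23.1 − 5) = 513.35/18.1 = 28.362 mL/cmH2O.
τ = R × C = 19.028 × 0.02836 L/cmH2O = 0.5396 s.
Fraction remaining = e^(−Te/τ) = e^(−1.01/0.5396) = 0.1539; trapped volume = 513.35 × 0.1539 = 79.005 mL.
Additional alveolar pressure from trapping ≈ V_trapped / C = 79.005 / 28.362 = 2.786 cmH2O.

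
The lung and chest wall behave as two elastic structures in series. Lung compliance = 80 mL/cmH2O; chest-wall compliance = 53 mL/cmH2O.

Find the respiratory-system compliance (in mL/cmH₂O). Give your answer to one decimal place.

Lung and chest wall are elastances in series: 1/Crs = 1/CL + 1/Ccw.
1/Crs = 1/80 + 1/53 = 0.03137.
Crs = 31.878 mL/cmH2O.

31.9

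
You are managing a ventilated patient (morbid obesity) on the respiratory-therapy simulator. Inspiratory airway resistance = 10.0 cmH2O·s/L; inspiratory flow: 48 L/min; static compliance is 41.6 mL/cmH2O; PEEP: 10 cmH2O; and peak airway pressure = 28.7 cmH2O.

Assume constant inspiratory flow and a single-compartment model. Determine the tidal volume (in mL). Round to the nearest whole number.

Flow: 48 L/min ÷ 60 = 0.8 L/s.
Equation of motion (constant flow): PIP = Vt/C + R·V̇ + PEEP.
Vt/C = PIP − R·V̇ − PEEP = 28.7 − 8.0 − 10 = 10.7 cmH2O.
Vt = C × 10.7 = 41.6 × 10.7 = 445.12 mL.

445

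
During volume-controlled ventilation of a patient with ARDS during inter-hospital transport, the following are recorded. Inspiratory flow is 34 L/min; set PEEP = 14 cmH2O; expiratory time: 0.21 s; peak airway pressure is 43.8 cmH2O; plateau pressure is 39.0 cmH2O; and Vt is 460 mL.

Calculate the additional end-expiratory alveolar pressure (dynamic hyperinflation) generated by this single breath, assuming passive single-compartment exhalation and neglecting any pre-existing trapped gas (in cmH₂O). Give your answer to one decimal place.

6.5

Flow: 34 L/min ÷ 60 = 0.5667 L/s.
R = (PIP − Pplat)/V̇ = (43.8 − 39.0) / 0.5667 = 4.8/0.5667 = 8.47 cmH2O·s/L.
C = Vt/(Pplat − PEEP) = 460.0 / (39.0 − 14) = 460.0/25.0 = 18.4 mL/cmH2O.
τ = R × C = 8.47 × 0.0184 L/cmH2O = 0.1558 s.
Fraction remaining = e^(−Te/τ) = e^(−0.21/0.1558) = 0.2598; trapped volume = 460.0 × 0.2598 = 119.51 mL.
Additional alveolar pressure from trapping ≈ V_trapped / C = 119.51 / 18.4 = 6.495 cmH2O.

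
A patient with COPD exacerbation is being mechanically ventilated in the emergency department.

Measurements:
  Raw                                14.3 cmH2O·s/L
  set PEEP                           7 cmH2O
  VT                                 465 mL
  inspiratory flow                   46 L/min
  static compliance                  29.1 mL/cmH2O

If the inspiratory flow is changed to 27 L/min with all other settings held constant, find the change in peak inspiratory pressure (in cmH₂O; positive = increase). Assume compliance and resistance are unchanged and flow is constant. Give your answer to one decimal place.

-4.5

Flow: 46 L/min ÷ 60 = 0.7667 L/s.
New flow: 27 L/min ÷ 60 = 0.45 L/s.
PIP = Vt/C + R·V̇ + PEEP (constant-flow equation of motion).
Only the resistive term changes: ΔPIP = R × ΔV̇ = 14.3 × (0.45 − 0.7667) = 14.3 × -0.3167 = -4.529 cmH2O.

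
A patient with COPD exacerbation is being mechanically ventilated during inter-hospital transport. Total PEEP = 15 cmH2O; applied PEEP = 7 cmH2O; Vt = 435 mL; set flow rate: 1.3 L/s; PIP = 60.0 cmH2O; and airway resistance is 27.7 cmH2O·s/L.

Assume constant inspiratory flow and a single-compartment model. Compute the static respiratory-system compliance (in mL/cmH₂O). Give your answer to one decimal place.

Total PEEP = 15 cmH2O (set 7 + intrinsic 8); this is the baseline alveolar pressure.
Equation of motion (constant flow): PIP = Vt/C + R·V̇ + PEEP.
Vt/C = PIP − R·V̇ − PEEP = 60.0 − 27.7×1.3 − 15 = 60.0 − 36.01 − 15 = 8.99 cmH2O.
C = Vt / 8.99 = 435 / 8.99 = 48.387 mL/cmH2O.

48.4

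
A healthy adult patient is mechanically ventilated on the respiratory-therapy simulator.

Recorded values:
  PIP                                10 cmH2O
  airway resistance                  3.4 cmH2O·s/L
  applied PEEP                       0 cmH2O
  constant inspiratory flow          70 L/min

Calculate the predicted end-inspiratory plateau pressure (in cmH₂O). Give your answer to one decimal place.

6.0

Flow: 70 L/min ÷ 60 = 1.1667 L/s.
Pplat = PIP − Raw × flow = 10 − 3.4 × 1.1667 = 10 − 3.967 = 6.033 cmH2O.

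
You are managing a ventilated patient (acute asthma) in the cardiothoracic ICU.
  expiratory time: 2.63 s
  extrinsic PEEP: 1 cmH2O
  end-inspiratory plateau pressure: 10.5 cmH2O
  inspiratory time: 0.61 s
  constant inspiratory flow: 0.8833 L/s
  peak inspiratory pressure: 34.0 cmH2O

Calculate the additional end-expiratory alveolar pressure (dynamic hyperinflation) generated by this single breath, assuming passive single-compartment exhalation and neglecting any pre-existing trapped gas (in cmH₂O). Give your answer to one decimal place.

1.7

Vt = flow × Ti = 0.8833 L/s × 0.61 s × 1000 mL/L = 538.81 mL.
R = (PIP − Pplat)/V̇ = (34.0 − 10.5) / 0.8833 = 23.5/0.8833 = 26.605 cmH2O·s/L.
C = Vt/(Pplat − PEEP) = 538.81 / (10.5 − 1) = 538.81/9.5 = 56.717 mL/cmH2O.
τ = R × C = 26.605 × 0.05672 L/cmH2O = 1.509 s.
Fraction remaining = e^(−Te/τ) = e^(−2.63/1.509) = 0.175; trapped volume = 538.81 × 0.175 = 94.292 mL.
Additional alveolar pressure from trapping ≈ V_trapped / C = 94.292 / 56.717 = 1.662 cmH2O.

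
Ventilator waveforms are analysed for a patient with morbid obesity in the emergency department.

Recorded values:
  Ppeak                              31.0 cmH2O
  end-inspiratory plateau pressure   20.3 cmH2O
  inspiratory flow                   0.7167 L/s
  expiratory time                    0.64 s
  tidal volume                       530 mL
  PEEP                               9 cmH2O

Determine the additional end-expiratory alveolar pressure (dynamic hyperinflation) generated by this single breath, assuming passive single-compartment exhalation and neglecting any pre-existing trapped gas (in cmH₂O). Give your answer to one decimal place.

4.5

R = (PIP − Pplat)/V̇ = (31.0 − 20.3) / 0.7167 = 10.7/0.7167 = 14.93 cmH2O·s/L.
C = Vt/(Pplat − PEEP) = 530.0 / (20.3 − 9) = 530.0/11.3 = 46.903 mL/cmH2O.
τ = R × C = 14.93 × 0.0469 L/cmH2O = 0.7002 s.
Fraction remaining = e^(−Te/τ) = e^(−0.64/0.7002) = 0.4009; trapped volume = 530.0 × 0.4009 = 212.48 mL.
Additional alveolar pressure from trapping ≈ V_trapped / C = 212.48 / 46.903 = 4.53 cmH2O.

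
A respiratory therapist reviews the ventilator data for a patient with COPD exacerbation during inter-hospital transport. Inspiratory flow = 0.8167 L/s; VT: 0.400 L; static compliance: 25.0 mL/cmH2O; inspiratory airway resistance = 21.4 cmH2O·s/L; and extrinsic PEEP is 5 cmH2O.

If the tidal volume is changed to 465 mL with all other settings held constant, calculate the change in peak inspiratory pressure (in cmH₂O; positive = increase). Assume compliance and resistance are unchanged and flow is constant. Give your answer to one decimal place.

2.6

PIP = Vt/C + R·V̇ + PEEP (constant-flow equation of motion).
Only the elastic term changes: ΔPIP = ΔVt / C = (465 − 400) / 25.0 = 2.6 cmH2O.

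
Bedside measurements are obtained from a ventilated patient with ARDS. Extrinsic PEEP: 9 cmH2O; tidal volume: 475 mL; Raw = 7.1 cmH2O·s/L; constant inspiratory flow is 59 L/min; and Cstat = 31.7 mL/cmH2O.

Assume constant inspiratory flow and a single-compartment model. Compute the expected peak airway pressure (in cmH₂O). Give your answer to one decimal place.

31.0

Flow: 59 L/min ÷ 60 = 0.9833 L/s.
Equation of motion (constant flow): PIP = Vt/C + R·V̇ + PEEP.
PIP = 475/31.7 + 7.1×0.9833 + 9 = 14.984 + 6.981 + 9 = 30.965 cmH2O.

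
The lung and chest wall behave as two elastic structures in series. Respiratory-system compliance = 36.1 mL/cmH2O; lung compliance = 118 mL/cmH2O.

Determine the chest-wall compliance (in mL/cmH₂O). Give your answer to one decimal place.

52.0

1/Ccw = 1/Crs − 1/CL.
1/Ccw = 1/36.1 − 1/118 = 0.01923.
Ccw = 52.002 mL/cmH2O.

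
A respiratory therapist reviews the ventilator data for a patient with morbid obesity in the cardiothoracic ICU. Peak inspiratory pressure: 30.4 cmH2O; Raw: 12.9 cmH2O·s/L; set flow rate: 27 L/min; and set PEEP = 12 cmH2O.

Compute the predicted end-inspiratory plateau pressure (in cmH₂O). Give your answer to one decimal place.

24.6

Flow: 27 L/min ÷ 60 = 0.45 L/s.
Pplat = PIP − Raw × flow = 30.4 − 12.9 × 0.45 = 30.4 − 5.805 = 24.595 cmH2O.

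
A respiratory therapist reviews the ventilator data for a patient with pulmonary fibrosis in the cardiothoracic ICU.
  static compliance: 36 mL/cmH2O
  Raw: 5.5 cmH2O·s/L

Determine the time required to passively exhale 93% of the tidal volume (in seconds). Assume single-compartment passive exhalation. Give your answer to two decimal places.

0.53

τ = R × C = 5.5 × 36 mL/cmH2O = 5.5 × 0.036 L/cmH2O = 0.198 s.
Exhaled fraction f = 1 − e^(−t/τ) → t = −τ·ln(1 − f) = −0.198·ln(0.07) = 0.5265 s.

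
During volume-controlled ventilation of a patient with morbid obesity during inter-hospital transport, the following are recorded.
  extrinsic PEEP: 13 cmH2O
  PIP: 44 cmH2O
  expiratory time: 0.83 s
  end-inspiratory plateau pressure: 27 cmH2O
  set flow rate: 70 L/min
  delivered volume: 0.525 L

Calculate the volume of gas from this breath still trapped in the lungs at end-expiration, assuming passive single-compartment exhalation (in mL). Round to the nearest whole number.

115

Flow: 70 L/min ÷ 60 = 1.1667 L/s.
R = (PIP − Pplat)/V̇ = (44 − 27) / 1.1667 = 17.0/1.1667 = 14.571 cmH2O·s/L.
C = Vt/(Pplat − PEEP) = 525.0 / (27 − 13) = 525.0/14.0 = 37.5 mL/cmH2O.
τ = R × C = 14.571 × 0.0375 L/cmH2O = 0.5464 s.
Fraction remaining = e^(−Te/τ) = e^(−0.83/0.5464) = 0.2189.
Trapped volume = 525.0 × 0.2189 = 114.92 mL.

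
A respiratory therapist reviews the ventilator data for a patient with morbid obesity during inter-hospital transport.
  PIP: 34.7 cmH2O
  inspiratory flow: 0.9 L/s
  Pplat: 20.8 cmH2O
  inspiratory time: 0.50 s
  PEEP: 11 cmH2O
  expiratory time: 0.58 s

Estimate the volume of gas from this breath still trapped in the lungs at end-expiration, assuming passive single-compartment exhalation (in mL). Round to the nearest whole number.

Vt = flow × Ti = 0.9 L/s × 0.50 s × 1000 mL/L = 450.0 mL.
R = (PIP − Pplat)/V̇ = (34.7 − 20.8) / 0.9 = 13.9/0.9 = 15.444 cmH2O·s/L.
C = Vt/(Pplat − PEEP) = 450.0 / (20.8 − 11) = 450.0/9.8 = 45.918 mL/cmH2O.
τ = R × C = 15.444 × 0.04592 L/cmH2O = 0.7092 s.
Fraction remaining = e^(−Te/τ) = e^(−0.58/0.7092) = 0.4414.
Trapped volume = 450.0 × 0.4414 = 198.63 mL.

199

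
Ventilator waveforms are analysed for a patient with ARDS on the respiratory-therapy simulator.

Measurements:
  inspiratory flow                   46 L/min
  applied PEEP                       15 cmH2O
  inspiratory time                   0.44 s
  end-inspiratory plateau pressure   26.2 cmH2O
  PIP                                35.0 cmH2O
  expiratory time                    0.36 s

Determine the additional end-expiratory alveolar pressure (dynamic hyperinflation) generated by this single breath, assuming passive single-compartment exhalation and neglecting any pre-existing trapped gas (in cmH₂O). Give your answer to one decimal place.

Flow: 46 L/min ÷ 60 = 0.7667 L/s.
Vt = flow × Ti = 0.7667 L/s × 0.44 s × 1000 mL/L = 337.35 mL.
R = (PIP − Pplat)/V̇ = (35.0 − 26.2) / 0.7667 = 8.8/0.7667 = 11.478 cmH2O·s/L.
C = Vt/(Pplat − PEEP) = 337.35 / (26.2 − 15) = 337.35/11.2 = 30.121 mL/cmH2O.
τ = R × C = 11.478 × 0.03012 L/cmH2O = 0.3457 s.
Fraction remaining = e^(−Te/τ) = e^(−0.36/0.3457) = 0.353; trapped volume = 337.35 × 0.353 = 119.08 mL.
Additional alveolar pressure from trapping ≈ V_trapped / C = 119.08 / 30.121 = 3.953 cmH2O.

4.0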